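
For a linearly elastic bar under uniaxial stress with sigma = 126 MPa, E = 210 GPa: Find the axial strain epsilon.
Model: a linearly elastic bar under uniaxial stress, so epsilon = sigma / E.
Convert to SI units:
  sigma = 126 MPa = 1.26 × 10⁸ Pa
  E = 210 GPa = 2.1 × 10¹¹ Pa
Substitute:
  epsilon = (1.26 × 10⁸) / (2.1 × 10¹¹)
  epsilon = 0.0006
Final answer: epsilon = 0.0006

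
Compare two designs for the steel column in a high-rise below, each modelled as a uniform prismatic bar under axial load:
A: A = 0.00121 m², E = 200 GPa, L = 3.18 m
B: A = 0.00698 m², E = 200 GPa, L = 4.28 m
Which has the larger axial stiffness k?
Model: a uniform prismatic bar under axial load, so k = (A·E) / L (SI units).
  A: k = (0.00121 × (2 × 10¹¹)) / 3.18 = 7.61 × 10⁷ N/m = 76.1 MN/m
  B: k = (0.00698 × (2 × 10¹¹)) / 4.28 = 3.262 × 10⁸ N/m = 326.2 MN/m
326.2 MN/m > 76.1 MN/m, so B is larger.
Final answer: B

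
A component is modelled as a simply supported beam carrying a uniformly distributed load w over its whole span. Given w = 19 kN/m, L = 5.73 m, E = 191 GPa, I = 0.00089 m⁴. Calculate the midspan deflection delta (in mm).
Model: a simply supported beam carrying a uniformly distributed load w over its whole span, so delta = (5·w·L^4) / (384·E·I).
Convert to SI units:
  w = 19 kN/m = 19000 N/m
  E = 191 GPa = 1.91 × 10¹¹ Pa
Substitute:
  delta = (5 × 19000 × 5.73^4) / (384 × (1.91 × 10¹¹) × 0.00089)
  delta = 0.001569 m
Convert: delta = 0.001569 m = 1.569 mm
Final answer: delta = 1.569 mm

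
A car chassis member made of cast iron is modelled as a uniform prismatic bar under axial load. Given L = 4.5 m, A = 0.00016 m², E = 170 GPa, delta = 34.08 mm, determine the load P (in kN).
Model: a uniform prismatic bar under axial load, so delta = (P·L) / (A·E).
Solve for P: P = (delta·A·E) / L.
Convert to SI units:
  E = 170 GPa = 1.7 × 10¹¹ Pa
  delta = 34.08 mm = 0.03408 m
Substitute:
  P = (0.03408 × 0.00016 × (1.7 × 10¹¹)) / 4.5
  P = 206000 N
Convert: P = 206000 N = 206 kN
Final answer: P = 206 kN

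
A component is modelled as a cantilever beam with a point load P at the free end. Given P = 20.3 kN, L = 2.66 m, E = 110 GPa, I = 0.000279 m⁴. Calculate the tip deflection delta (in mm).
Model: a cantilever beam with a point load P at the free end, so delta = (P·L^3) / (3·E·I).
Convert to SI units:
  P = 20.3 kN = 20300 N
  E = 110 GPa = 1.1 × 10¹¹ Pa
Substitute:
  delta = (20300 × 2.66^3) / (3 × (1.1 × 10¹¹) × 0.000279)
  delta = 0.00415 m
Convert: delta = 0.00415 m = 4.15 mm
Final answer: delta = 4.15 mm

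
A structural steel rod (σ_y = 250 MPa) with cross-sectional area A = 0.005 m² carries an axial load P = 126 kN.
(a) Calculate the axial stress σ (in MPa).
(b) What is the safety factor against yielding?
(a) Axial stress σ = P/A. Convert P = 126 kN = 126000 N.
  σ = 126000 / 0.005 = 2.52 × 10⁷ Pa = 25.2 MPa
(b) Safety factor SF = σ_y/σ = 250 / 25.2 = 9.921
Final answer: (a) σ = 25.2 MPa, (b) SF = 9.921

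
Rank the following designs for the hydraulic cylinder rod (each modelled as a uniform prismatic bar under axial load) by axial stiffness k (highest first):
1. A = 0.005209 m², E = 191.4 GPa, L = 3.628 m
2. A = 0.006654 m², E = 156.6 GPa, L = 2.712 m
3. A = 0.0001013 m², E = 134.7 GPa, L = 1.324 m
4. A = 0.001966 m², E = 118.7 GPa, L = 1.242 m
Model: a uniform prismatic bar under axial load, so k = (A·E) / L (SI units).
  Case 1: k = (0.005209 × (1.914 × 10¹¹)) / 3.628 = 2.748 × 10⁸ N/m = 274.8 MN/m
  Case 2: k = (0.006654 × (1.566 × 10¹¹)) / 2.712 = 3.842 × 10⁸ N/m = 384.2 MN/m
  Case 3: k = (0.0001013 × (1.347 × 10¹¹)) / 1.324 = 1.031 × 10⁷ N/m = 10.31 MN/m
  Case 4: k = (0.001966 × (1.187 × 10¹¹)) / 1.242 = 1.879 × 10⁸ N/m = 187.9 MN/m
Ordering: 384.2 MN/m (case 2) > 274.8 MN/m (case 1) > 187.9 MN/m (case 4) > 10.31 MN/m (case 3)
Final answer: 2, 1, 4, 3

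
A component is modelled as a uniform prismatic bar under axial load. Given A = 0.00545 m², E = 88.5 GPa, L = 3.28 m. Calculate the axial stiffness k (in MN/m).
Model: a uniform prismatic bar under axial load, so k = (A·E) / L.
Convert to SI units:
  E = 88.5 GPa = 8.85 × 10¹⁰ Pa
Substitute:
  k = (0.00545 × (8.85 × 10¹⁰)) / 3.28
  k = 1.471 × 10⁸ N/m
Convert: k = 1.471 × 10⁸ N/m = 147.1 MN/m
Final answer: k = 147.1 MN/m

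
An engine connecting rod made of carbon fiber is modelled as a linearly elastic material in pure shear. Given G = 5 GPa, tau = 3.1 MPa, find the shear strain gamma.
Model: a linearly elastic material in pure shear, so tau = G·gamma.
Solve for gamma: gamma = tau / G.
Convert to SI units:
  G = 5 GPa = 5 × 10⁹ Pa
  tau = 3.1 MPa = 3.1 × 10⁶ Pa
Substitute:
  gamma = (3.1 × 10⁶) / (5 × 10⁹)
  gamma = 0.00062
Final answer: gamma = 0.00062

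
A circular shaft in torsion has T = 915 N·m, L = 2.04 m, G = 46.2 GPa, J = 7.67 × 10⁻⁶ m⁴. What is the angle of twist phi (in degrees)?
Model: a circular shaft in torsion, so phi = (T·L) / (G·J).
Convert to SI units:
  G = 46.2 GPa = 4.62 × 10¹⁰ Pa
Substitute:
  phi = (915 × 2.04) / ((4.62 × 10¹⁰) × (7.67 × 10⁻⁶))
  phi = 0.005268 rad
Convert to degrees: phi = 0.005268 × 180/π = 0.3018°
Final answer: phi = 0.3018°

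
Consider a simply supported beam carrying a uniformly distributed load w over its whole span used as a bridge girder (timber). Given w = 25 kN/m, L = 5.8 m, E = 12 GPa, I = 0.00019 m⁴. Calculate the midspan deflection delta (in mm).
Model: a simply supported beam carrying a uniformly distributed load w over its whole span, so delta = (5·w·L^4) / (384·E·I).
Convert to SI units:
  w = 25 kN/m = 25000 N/m
  E = 12 GPa = 1.2 × 10¹⁰ Pa
Substitute:
  delta = (5 × 25000 × 5.8^4) / (384 × (1.2 × 10¹⁰) × 0.00019)
  delta = 0.1616 m
Convert: delta = 0.1616 m = 161.6 mm
Final answer: delta = 161.6 mm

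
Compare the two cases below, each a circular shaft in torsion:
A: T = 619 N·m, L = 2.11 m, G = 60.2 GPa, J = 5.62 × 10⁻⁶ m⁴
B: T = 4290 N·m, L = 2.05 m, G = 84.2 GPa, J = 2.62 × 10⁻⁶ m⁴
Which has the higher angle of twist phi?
Model: a circular shaft in torsion, so phi = (T·L) / (G·J) (SI units).
  A: phi = (619 × 2.11) / ((6.02 × 10¹⁰) × (5.62 × 10⁻⁶)) = 0.00386 rad = 0.2212°
  B: phi = (4290 × 2.05) / ((8.42 × 10¹⁰) × (2.62 × 10⁻⁶)) = 0.03987 rad = 2.284°
2.284° > 0.2212°, so B is larger.
Final answer: B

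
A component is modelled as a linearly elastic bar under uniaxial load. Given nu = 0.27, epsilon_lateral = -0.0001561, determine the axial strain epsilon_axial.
Model: a linearly elastic bar under uniaxial load, so epsilon_lateral = -nu·epsilon_axial.
Solve for epsilon_axial: epsilon_axial = -epsilon_lateral / nu.
Substitute:
  epsilon_axial = -(-0.0001561) / 0.27
  epsilon_axial = 0.0005781
Final answer: epsilon_axial = 0.0005781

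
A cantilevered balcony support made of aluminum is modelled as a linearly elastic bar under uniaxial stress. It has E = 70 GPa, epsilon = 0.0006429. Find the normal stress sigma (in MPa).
Model: a linearly elastic bar under uniaxial stress, so sigma = E·epsilon.
Convert to SI units:
  E = 70 GPa = 7 × 10¹⁰ Pa
Substitute:
  sigma = (7 × 10¹⁰) × 0.0006429
  sigma = 4.5 × 10⁷ Pa
Convert: sigma = 4.5 × 10⁷ Pa = 45 MPa
Final answer: sigma = 45 MPa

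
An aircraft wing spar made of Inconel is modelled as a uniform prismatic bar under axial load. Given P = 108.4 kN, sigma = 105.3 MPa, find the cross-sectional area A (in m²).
Model: a uniform prismatic bar under axial load, so sigma = P / A.
Solve for A: A = P / sigma.
Convert to SI units:
  P = 108.4 kN = 108400 N
  sigma = 105.3 MPa = 1.053 × 10⁸ Pa
Substitute:
  A = 108400 / (1.053 × 10⁸)
  A = 0.001029 m²
Final answer: A = 0.001029 m²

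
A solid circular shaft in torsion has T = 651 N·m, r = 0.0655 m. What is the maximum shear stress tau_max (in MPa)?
Model: a solid circular shaft in torsion, so tau_max = (2·T) / (π·r^3).
Substitute:
  tau_max = (2 × 651) / (π × 0.0655^3)
  tau_max = 1.475 × 10⁶ Pa
Convert: tau_max = 1.475 × 10⁶ Pa = 1.475 MPa
Final answer: tau_max = 1.475 MPa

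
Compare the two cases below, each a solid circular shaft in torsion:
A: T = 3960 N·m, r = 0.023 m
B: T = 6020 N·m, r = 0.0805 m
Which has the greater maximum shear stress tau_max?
Model: a solid circular shaft in torsion, so tau_max = (2·T) / (π·r^3) (SI units).
  A: tau_max = (2 × 3960) / (π × 0.023^3) = 2.072 × 10⁸ Pa = 207.2 MPa
  B: tau_max = (2 × 6020) / (π × 0.0805^3) = 7.347 × 10⁶ Pa = 7.347 MPa
207.2 MPa > 7.347 MPa, so A is larger.
Final answer: A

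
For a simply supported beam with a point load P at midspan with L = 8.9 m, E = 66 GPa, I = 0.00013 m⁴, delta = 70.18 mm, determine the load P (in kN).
Model: a simply supported beam with a point load P at midspan, so delta = (P·L^3) / (48·E·I).
Solve for P: P = (48·delta·E·I) / L^3.
Convert to SI units:
  E = 66 GPa = 6.6 × 10¹⁰ Pa
  delta = 70.18 mm = 0.07018 m
Substitute:
  P = (48 × 0.07018 × (6.6 × 10¹⁰) × 0.00013) / 8.9^3
  P = 41000 N
Convert: P = 41000 N = 41 kN
Final answer: P = 41 kN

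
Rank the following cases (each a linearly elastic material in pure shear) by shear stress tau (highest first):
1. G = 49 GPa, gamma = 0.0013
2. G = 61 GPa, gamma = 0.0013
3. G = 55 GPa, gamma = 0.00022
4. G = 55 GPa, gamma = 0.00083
Model: a linearly elastic material in pure shear, so tau = G·gamma (SI units).
  Case 1: tau = (4.9 × 10¹⁰) × 0.0013 = 6.37 × 10⁷ Pa = 63.7 MPa
  Case 2: tau = (6.1 × 10¹⁰) × 0.0013 = 7.93 × 10⁷ Pa = 79.3 MPa
  Case 3: tau = (5.5 × 10¹⁰) × 0.00022 = 1.21 × 10⁷ Pa = 12.1 MPa
  Case 4: tau = (5.5 × 10¹⁰) × 0.00083 = 4.565 × 10⁷ Pa = 45.65 MPa
Ordering: 79.3 MPa (case 2) > 63.7 MPa (case 1) > 45.65 MPa (case 4) > 12.1 MPa (case 3)
Final answer: 2, 1, 4, 3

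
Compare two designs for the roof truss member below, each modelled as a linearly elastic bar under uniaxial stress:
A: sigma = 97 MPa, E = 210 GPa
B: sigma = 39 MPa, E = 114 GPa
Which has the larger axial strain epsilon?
Model: a linearly elastic bar under uniaxial stress, so epsilon = sigma / E (SI units).
  A: epsilon = (9.7 × 10⁷) / (2.1 × 10¹¹) = 0.0004619
  B: epsilon = (3.9 × 10⁷) / (1.14 × 10¹¹) = 0.0003421
0.0004619 > 0.0003421, so A is larger.
Final answer: A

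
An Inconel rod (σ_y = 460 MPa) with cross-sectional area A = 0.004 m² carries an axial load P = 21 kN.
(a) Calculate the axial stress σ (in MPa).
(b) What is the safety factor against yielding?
(a) Axial stress σ = P/A. Convert P = 21 kN = 21000 N.
  σ = 21000 / 0.004 = 5.25 × 10⁶ Pa = 5.25 MPa
(b) Safety factor SF = σ_y/σ = 460 / 5.25 = 87.62
Final answer: (a) σ = 5.25 MPa, (b) SF = 87.62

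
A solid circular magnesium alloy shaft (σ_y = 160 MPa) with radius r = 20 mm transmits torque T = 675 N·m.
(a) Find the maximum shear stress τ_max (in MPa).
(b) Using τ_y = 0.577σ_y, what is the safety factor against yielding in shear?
(a) For a solid circular shaft, τ_max = T·r/J with J = π·r^4/2, i.e. τ_max = 2·T / (π·r^3). Convert r = 20 mm = 0.02 m.
  τ_max = (2 × 675) / (π × 0.02^3) = 5.371 × 10⁷ Pa = 53.71 MPa
(b) τ_y = 0.577 × 160 = 92.32 MPa
  SF = τ_y/τ_max = 92.32 / 53.71 = 1.719
Final answer: (a) τ_max = 53.71 MPa, (b) SF = 1.719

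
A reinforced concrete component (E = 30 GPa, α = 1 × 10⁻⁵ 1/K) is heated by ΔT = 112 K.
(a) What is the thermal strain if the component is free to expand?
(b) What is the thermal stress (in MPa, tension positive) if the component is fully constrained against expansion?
(a) Free thermal strain ε_th = α·ΔT = (1 × 10⁻⁵) × 112 = 0.00112
(b) Fully constrained, the expansion is suppressed, so σ = -E·α·ΔT. Convert E = 30 GPa = 3 × 10¹⁰ Pa.
  σ = -(3 × 10¹⁰) × (1 × 10⁻⁵) × 112 = -3.36 × 10⁷ Pa = -33.6 MPa (compressive)
Final answer: (a) ε_th = 0.00112, (b) σ = -33.6 MPa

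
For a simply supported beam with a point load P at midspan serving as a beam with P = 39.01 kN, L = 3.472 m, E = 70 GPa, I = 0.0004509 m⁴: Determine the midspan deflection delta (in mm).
Model: a simply supported beam with a point load P at midspan, so delta = (P·L^3) / (48·E·I).
Convert to SI units:
  P = 39.01 kN = 39010 N
  E = 70 GPa = 7 × 10¹⁰ Pa
Substitute:
  delta = (39010 × 3.472^3) / (48 × (7 × 10¹⁰) × 0.0004509)
  delta = 0.001078 m
Convert: delta = 0.001078 m = 1.078 mm
Final answer: delta = 1.078 mm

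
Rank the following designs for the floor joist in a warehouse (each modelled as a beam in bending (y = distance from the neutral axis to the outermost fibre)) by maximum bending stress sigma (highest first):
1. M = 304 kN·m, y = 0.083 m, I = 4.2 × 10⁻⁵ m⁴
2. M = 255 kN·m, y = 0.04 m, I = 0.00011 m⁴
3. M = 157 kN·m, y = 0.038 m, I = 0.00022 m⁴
Model: a beam in bending (y = distance from the neutral axis to the outermost fibre), so sigma = (M·y) / I (SI units).
  Case 1: sigma = (304000 × 0.083) / (4.2 × 10⁻⁵) = 6.008 × 10⁸ Pa = 600.8 MPa
  Case 2: sigma = (255000 × 0.04) / 0.00011 = 9.273 × 10⁷ Pa = 92.73 MPa
  Case 3: sigma = (157000 × 0.038) / 0.00022 = 2.712 × 10⁷ Pa = 27.12 MPa
Ordering: 600.8 MPa (case 1) > 92.73 MPa (case 2) > 27.12 MPa (case 3)
Final answer: 1, 2, 3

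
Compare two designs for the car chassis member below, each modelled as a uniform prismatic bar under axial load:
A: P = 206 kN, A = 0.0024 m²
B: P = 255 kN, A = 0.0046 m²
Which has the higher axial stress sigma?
Model: a uniform prismatic bar under axial load, so sigma = P / A (SI units).
  A: sigma = 206000 / 0.0024 = 8.583 × 10⁷ Pa = 85.83 MPa
  B: sigma = 255000 / 0.0046 = 5.543 × 10⁷ Pa = 55.43 MPa
85.83 MPa > 55.43 MPa, so A is larger.
Final answer: A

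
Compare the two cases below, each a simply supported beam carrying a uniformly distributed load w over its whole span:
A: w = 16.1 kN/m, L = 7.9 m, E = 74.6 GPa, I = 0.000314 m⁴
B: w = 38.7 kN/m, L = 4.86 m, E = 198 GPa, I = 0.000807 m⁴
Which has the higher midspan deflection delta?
Model: a simply supported beam carrying a uniformly distributed load w over its whole span, so delta = (5·w·L^4) / (384·E·I) (SI units).
  A: delta = (5 × 16100 × 7.9^4) / (384 × (7.46 × 10¹⁰) × 0.000314) = 0.03486 m = 34.86 mm
  B: delta = (5 × 38700 × 4.86^4) / (384 × (1.98 × 10¹¹) × 0.000807) = 0.001759 m = 1.759 mm
34.86 mm > 1.759 mm, so A is larger.
Final answer: A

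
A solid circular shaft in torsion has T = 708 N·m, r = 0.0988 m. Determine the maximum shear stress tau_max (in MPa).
Model: a solid circular shaft in torsion, so tau_max = (2·T) / (π·r^3).
Substitute:
  tau_max = (2 × 708) / (π × 0.0988^3)
  tau_max = 467400 Pa
Convert: tau_max = 467400 Pa = 0.4674 MPa
Final answer: tau_max = 0.4674 MPa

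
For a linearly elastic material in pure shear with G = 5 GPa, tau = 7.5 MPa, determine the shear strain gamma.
Model: a linearly elastic material in pure shear, so tau = G·gamma.
Solve for gamma: gamma = tau / G.
Convert to SI units:
  G = 5 GPa = 5 × 10⁹ Pa
  tau = 7.5 MPa = 7.5 × 10⁶ Pa
Substitute:
  gamma = (7.5 × 10⁶) / (5 × 10⁹)
  gamma = 0.0015
Final answer: gamma = 0.0015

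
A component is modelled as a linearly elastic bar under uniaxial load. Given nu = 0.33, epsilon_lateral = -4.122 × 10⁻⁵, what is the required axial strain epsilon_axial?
Model: a linearly elastic bar under uniaxial load, so epsilon_lateral = -nu·epsilon_axial.
Solve for epsilon_axial: epsilon_axial = -epsilon_lateral / nu.
Substitute:
  epsilon_axial = -(-4.122 × 10⁻⁵) / 0.33
  epsilon_axial = 0.0001249
Final answer: epsilon_axial = 0.0001249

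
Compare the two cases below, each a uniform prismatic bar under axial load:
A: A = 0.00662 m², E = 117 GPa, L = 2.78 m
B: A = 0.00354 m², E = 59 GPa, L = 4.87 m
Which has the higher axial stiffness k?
Model: a uniform prismatic bar under axial load, so k = (A·E) / L (SI units).
  A: k = (0.00662 × (1.17 × 10¹¹)) / 2.78 = 2.786 × 10⁸ N/m = 278.6 MN/m
  B: k = (0.00354 × (5.9 × 10¹⁰)) / 4.87 = 4.289 × 10⁷ N/m = 42.89 MN/m
278.6 MN/m > 42.89 MN/m, so A is larger.
Final answer: A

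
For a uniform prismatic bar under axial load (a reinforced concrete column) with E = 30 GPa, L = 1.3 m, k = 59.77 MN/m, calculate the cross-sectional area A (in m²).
Model: a uniform prismatic bar under axial load, so k = (A·E) / L.
Solve for A: A = (k·L) / E.
Convert to SI units:
  E = 30 GPa = 3 × 10¹⁰ Pa
  k = 59.77 MN/m = 5.977 × 10⁷ N/m
Substitute:
  A = ((5.977 × 10⁷) × 1.3) / (3 × 10¹⁰)
  A = 0.00259 m²
Final answer: A = 0.00259 m²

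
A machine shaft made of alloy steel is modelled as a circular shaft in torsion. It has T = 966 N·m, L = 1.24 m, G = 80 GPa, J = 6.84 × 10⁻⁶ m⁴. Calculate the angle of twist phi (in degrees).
Model: a circular shaft in torsion, so phi = (T·L) / (G·J).
Convert to SI units:
  G = 80 GPa = 8 × 10¹⁰ Pa
Substitute:
  phi = (966 × 1.24) / ((8 × 10¹⁰) × (6.84 × 10⁻⁶))
  phi = 0.002189 rad
Convert to degrees: phi = 0.002189 × 180/π = 0.1254°
Final answer: phi = 0.1254°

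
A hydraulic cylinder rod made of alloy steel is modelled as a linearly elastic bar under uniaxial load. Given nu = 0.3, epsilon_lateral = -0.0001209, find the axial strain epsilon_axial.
Model: a linearly elastic bar under uniaxial load, so epsilon_lateral = -nu·epsilon_axial.
Solve for epsilon_axial: epsilon_axial = -epsilon_lateral / nu.
Substitute:
  epsilon_axial = -(-0.0001209) / 0.3
  epsilon_axial = 0.000403
Final answer: epsilon_axial = 0.000403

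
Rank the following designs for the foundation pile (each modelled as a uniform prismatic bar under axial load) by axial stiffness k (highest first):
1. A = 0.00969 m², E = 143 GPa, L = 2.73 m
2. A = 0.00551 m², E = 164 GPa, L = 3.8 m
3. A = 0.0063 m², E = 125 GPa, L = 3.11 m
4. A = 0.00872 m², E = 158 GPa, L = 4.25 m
Model: a uniform prismatic bar under axial load, so k = (A·E) / L (SI units).
  Case 1: k = (0.00969 × (1.43 × 10¹¹)) / 2.73 = 5.076 × 10⁸ N/m = 507.6 MN/m
  Case 2: k = (0.00551 × (1.64 × 10¹¹)) / 3.8 = 2.378 × 10⁸ N/m = 237.8 MN/m
  Case 3: k = (0.0063 × (1.25 × 10¹¹)) / 3.11 = 2.532 × 10⁸ N/m = 253.2 MN/m
  Case 4: k = (0.00872 × (1.58 × 10¹¹)) / 4.25 = 3.242 × 10⁸ N/m = 324.2 MN/m
Ordering: 507.6 MN/m (case 1) > 324.2 MN/m (case 4) > 253.2 MN/m (case 3) > 237.8 MN/m (case 2)
Final answer: 1, 4, 3, 2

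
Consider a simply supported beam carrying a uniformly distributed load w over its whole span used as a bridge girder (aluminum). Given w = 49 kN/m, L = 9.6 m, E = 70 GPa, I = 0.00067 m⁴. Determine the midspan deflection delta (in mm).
Model: a simply supported beam carrying a uniformly distributed load w over its whole span, so delta = (5·w·L^4) / (384·E·I).
Convert to SI units:
  w = 49 kN/m = 49000 N/m
  E = 70 GPa = 7 × 10¹⁰ Pa
Substitute:
  delta = (5 × 49000 × 9.6^4) / (384 × (7 × 10¹⁰) × 0.00067)
  delta = 0.1155 m
Convert: delta = 0.1155 m = 115.5 mm
Final answer: delta = 115.5 mm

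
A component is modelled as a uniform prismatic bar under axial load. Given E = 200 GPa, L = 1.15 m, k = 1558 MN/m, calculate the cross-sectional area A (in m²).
Model: a uniform prismatic bar under axial load, so k = (A·E) / L.
Solve for A: A = (k·L) / E.
Convert to SI units:
  E = 200 GPa = 2 × 10¹¹ Pa
  k = 1558 MN/m = 1.558 × 10⁹ N/m
Substitute:
  A = ((1.558 × 10⁹) × 1.15) / (2 × 10¹¹)
  A = 0.008958 m²
Final answer: A = 0.008958 m²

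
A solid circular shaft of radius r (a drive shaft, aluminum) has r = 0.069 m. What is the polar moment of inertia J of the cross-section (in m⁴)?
Model: a solid circular shaft of radius r, so J = (π·r^4) / 2.
Substitute:
  J = (π × 0.069^4) / 2
  J = 3.561 × 10⁻⁵ m⁴
Final answer: J = 3.561 × 10⁻⁵ m⁴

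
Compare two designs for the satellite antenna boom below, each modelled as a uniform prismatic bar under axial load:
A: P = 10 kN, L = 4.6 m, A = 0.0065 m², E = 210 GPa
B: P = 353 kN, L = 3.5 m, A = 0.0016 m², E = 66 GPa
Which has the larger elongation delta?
Model: a uniform prismatic bar under axial load, so delta = (P·L) / (A·E) (SI units).
  A: delta = (10000 × 4.6) / (0.0065 × (2.1 × 10¹¹)) = 3.37 × 10⁻⁵ m = 0.0337 mm
  B: delta = (353000 × 3.5) / (0.0016 × (6.6 × 10¹⁰)) = 0.0117 m = 11.7 mm
11.7 mm > 0.0337 mm, so B is larger.
Final answer: B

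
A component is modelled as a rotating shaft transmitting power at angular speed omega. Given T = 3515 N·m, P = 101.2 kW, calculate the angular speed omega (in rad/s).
Model: a rotating shaft transmitting power at angular speed omega, so P = T·omega.
Solve for omega: omega = P / T.
Convert to SI units:
  P = 101.2 kW = 101200 W
Substitute:
  omega = 101200 / 3515
  omega = 28.79 rad/s
Final answer: omega = 28.79 rad/s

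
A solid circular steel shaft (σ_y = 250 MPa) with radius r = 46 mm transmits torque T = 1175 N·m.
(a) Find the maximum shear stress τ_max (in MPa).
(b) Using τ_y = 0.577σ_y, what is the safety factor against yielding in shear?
(a) For a solid circular shaft, τ_max = T·r/J with J = π·r^4/2, i.e. τ_max = 2·T / (π·r^3). Convert r = 46 mm = 0.046 m.
  τ_max = (2 × 1175) / (π × 0.046^3) = 7.685 × 10⁶ Pa = 7.685 MPa
(b) τ_y = 0.577 × 250 = 144.25 MPa
  SF = τ_y/τ_max = 144.25 / 7.685 = 18.77
Final answer: (a) τ_max = 7.685 MPa, (b) SF = 18.77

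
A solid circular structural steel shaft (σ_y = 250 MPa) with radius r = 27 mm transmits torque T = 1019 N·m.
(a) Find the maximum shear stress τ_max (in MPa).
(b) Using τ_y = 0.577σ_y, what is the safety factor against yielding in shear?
(a) For a solid circular shaft, τ_max = T·r/J with J = π·r^4/2, i.e. τ_max = 2·T / (π·r^3). Convert r = 27 mm = 0.027 m.
  τ_max = (2 × 1019) / (π × 0.027^3) = 3.296 × 10⁷ Pa = 32.96 MPa
(b) τ_y = 0.577 × 250 = 144.25 MPa
  SF = τ_y/τ_max = 144.25 / 32.96 = 4.377
Final answer: (a) τ_max = 32.96 MPa, (b) SF = 4.377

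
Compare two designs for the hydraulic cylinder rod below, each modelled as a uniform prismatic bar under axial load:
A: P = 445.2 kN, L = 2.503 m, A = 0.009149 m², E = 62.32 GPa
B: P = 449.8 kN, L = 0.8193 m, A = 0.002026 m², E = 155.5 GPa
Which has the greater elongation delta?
Model: a uniform prismatic bar under axial load, so delta = (P·L) / (A·E) (SI units).
  A: delta = (445200 × 2.503) / (0.009149 × (6.232 × 10¹⁰)) = 0.001954 m = 1.954 mm
  B: delta = (449800 × 0.8193) / (0.002026 × (1.555 × 10¹¹)) = 0.00117 m = 1.17 mm
1.954 mm > 1.17 mm, so A is larger.
Final answer: A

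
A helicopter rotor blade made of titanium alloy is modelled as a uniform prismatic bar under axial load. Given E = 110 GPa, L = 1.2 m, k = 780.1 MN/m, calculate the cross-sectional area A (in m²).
Model: a uniform prismatic bar under axial load, so k = (A·E) / L.
Solve for A: A = (k·L) / E.
Convert to SI units:
  E = 110 GPa = 1.1 × 10¹¹ Pa
  k = 780.1 MN/m = 7.801 × 10⁸ N/m
Substitute:
  A = ((7.801 × 10⁸) × 1.2) / (1.1 × 10¹¹)
  A = 0.00851 m²
Final answer: A = 0.00851 m²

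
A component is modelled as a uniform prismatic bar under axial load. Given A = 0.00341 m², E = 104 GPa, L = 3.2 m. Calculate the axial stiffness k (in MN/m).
Model: a uniform prismatic bar under axial load, so k = (A·E) / L.
Convert to SI units:
  E = 104 GPa = 1.04 × 10¹¹ Pa
Substitute:
  k = (0.00341 × (1.04 × 10¹¹)) / 3.2
  k = 1.108 × 10⁸ N/m
Convert: k = 1.108 × 10⁸ N/m = 110.8 MN/m
Final answer: k = 110.8 MN/m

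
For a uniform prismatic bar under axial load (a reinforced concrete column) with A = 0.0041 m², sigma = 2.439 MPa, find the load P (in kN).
Model: a uniform prismatic bar under axial load, so sigma = P / A.
Solve for P: P = sigma·A.
Convert to SI units:
  sigma = 2.439 MPa = 2.439 × 10⁶ Pa
Substitute:
  P = (2.439 × 10⁶) × 0.0041
  P = 10000 N
Convert: P = 10000 N = 10 kN
Final answer: P = 10 kN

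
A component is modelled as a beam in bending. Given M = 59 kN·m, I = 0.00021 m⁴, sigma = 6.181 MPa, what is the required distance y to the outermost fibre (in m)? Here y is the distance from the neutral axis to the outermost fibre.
Model: a beam in bending, so sigma = (M·y) / I.
Solve for y: y = (sigma·I) / M.
Convert to SI units:
  M = 59 kN·m = 59000 N·m
  sigma = 6.181 MPa = 6.181 × 10⁶ Pa
Substitute:
  y = ((6.181 × 10⁶) × 0.00021) / 59000
  y = 0.022 m
Final answer: y = 0.022 m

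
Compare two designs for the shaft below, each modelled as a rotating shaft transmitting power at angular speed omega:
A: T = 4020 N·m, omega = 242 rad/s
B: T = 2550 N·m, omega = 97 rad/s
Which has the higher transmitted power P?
Model: a rotating shaft transmitting power at angular speed omega, so P = T·omega (SI units).
  A: P = 4020 × 242 = 972800 W = 972.8 kW
  B: P = 2550 × 97 = 247400 W = 247.4 kW
972.8 kW > 247.4 kW, so A is larger.
Final answer: A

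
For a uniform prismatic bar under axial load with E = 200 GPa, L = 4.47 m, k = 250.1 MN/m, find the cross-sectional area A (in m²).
Model: a uniform prismatic bar under axial load, so k = (A·E) / L.
Solve for A: A = (k·L) / E.
Convert to SI units:
  E = 200 GPa = 2 × 10¹¹ Pa
  k = 250.1 MN/m = 2.501 × 10⁸ N/m
Substitute:
  A = ((2.501 × 10⁸) × 4.47) / (2 × 10¹¹)
  A = 0.00559 m²
Final answer: A = 0.00559 m²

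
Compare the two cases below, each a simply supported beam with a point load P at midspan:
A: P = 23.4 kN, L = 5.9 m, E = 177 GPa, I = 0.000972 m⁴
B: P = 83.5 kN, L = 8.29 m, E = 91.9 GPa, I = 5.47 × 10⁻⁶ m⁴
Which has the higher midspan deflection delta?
Model: a simply supported beam with a point load P at midspan, so delta = (P·L^3) / (48·E·I) (SI units).
  A: delta = (23400 × 5.9^3) / (48 × (1.77 × 10¹¹) × 0.000972) = 0.000582 m = 0.582 mm
  B: delta = (83500 × 8.29^3) / (48 × (9.19 × 10¹⁰) × (5.47 × 10⁻⁶)) = 1.972 m = 1972 mm
1972 mm > 0.582 mm, so B is larger.
Final answer: B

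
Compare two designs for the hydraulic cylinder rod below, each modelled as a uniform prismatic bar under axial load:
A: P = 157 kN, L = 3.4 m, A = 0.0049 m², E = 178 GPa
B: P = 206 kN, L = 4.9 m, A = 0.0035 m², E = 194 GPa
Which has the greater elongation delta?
Model: a uniform prismatic bar under axial load, so delta = (P·L) / (A·E) (SI units).
  A: delta = (157000 × 3.4) / (0.0049 × (1.78 × 10¹¹)) = 0.000612 m = 0.612 mm
  B: delta = (206000 × 4.9) / (0.0035 × (1.94 × 10¹¹)) = 0.001487 m = 1.487 mm
1.487 mm > 0.612 mm, so B is larger.
Final answer: B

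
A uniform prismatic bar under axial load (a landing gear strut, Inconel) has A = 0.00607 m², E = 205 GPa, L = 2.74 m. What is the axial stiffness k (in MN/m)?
Model: a uniform prismatic bar under axial load, so k = (A·E) / L.
Convert to SI units:
  E = 205 GPa = 2.05 × 10¹¹ Pa
Substitute:
  k = (0.00607 × (2.05 × 10¹¹)) / 2.74
  k = 4.541 × 10⁸ N/m
Convert: k = 4.541 × 10⁸ N/m = 454.1 MN/m
Final answer: k = 454.1 MN/m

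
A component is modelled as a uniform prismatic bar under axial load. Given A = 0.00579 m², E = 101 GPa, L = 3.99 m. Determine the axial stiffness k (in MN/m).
Model: a uniform prismatic bar under axial load, so k = (A·E) / L.
Convert to SI units:
  E = 101 GPa = 1.01 × 10¹¹ Pa
Substitute:
  k = (0.00579 × (1.01 × 10¹¹)) / 3.99
  k = 1.466 × 10⁸ N/m
Convert: k = 1.466 × 10⁸ N/m = 146.6 MN/m
Final answer: k = 146.6 MN/m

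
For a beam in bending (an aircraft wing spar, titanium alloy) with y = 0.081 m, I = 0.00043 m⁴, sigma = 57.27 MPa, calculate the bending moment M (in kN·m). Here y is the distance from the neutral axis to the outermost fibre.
Model: a beam in bending, so sigma = (M·y) / I.
Solve for M: M = (sigma·I) / y.
Convert to SI units:
  sigma = 57.27 MPa = 5.727 × 10⁷ Pa
Substitute:
  M = ((5.727 × 10⁷) × 0.00043) / 0.081
  M = 304000 N·m
Convert: M = 304000 N·m = 304 kN·m
Final answer: M = 304 kN·m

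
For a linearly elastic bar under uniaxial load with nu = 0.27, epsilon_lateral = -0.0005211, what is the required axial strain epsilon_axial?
Model: a linearly elastic bar under uniaxial load, so epsilon_lateral = -nu·epsilon_axial.
Solve for epsilon_axial: epsilon_axial = -epsilon_lateral / nu.
Substitute:
  epsilon_axial = -(-0.0005211) / 0.27
  epsilon_axial = 0.00193
Final answer: epsilon_axial = 0.00193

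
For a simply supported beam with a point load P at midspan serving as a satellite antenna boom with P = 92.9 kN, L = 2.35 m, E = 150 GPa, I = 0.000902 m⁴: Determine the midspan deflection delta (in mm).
Model: a simply supported beam with a point load P at midspan, so delta = (P·L^3) / (48·E·I).
Convert to SI units:
  P = 92.9 kN = 92900 N
  E = 150 GPa = 1.5 × 10¹¹ Pa
Substitute:
  delta = (92900 × 2.35^3) / (48 × (1.5 × 10¹¹) × 0.000902)
  delta = 0.0001856 m
Convert: delta = 0.0001856 m = 0.1856 mm
Final answer: delta = 0.1856 mm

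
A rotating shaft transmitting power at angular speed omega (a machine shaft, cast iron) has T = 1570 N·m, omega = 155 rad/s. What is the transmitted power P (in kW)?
Model: a rotating shaft transmitting power at angular speed omega, so P = T·omega.
Substitute:
  P = 1570 × 155
  P = 243400 W
Convert: P = 243400 W = 243.4 kW
Final answer: P = 243.4 kW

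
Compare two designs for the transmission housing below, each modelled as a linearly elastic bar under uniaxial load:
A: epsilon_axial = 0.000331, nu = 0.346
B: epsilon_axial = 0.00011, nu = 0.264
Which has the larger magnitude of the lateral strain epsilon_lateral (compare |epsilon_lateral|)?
Model: a linearly elastic bar under uniaxial load, so epsilon_lateral = -nu·epsilon_axial (SI units).
  A: epsilon_lateral = -(0.346 × 0.000331) = -0.0001145
  B: epsilon_lateral = -(0.264 × 0.00011) = -2.904 × 10⁻⁵
|epsilon_lateral|: A = 0.0001145, B = 2.904 × 10⁻⁵, so A is larger in magnitude.
Final answer: A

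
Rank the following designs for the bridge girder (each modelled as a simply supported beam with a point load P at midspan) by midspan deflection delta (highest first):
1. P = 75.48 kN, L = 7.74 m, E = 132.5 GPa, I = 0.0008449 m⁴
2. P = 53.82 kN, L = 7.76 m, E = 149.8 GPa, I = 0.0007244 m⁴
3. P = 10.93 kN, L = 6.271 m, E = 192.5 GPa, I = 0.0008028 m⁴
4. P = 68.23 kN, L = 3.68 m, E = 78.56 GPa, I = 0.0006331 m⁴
Model: a simply supported beam with a point load P at midspan, so delta = (P·L^3) / (48·E·I) (SI units).
  Case 1: delta = (75480 × 7.74^3) / (48 × (1.325 × 10¹¹) × 0.0008449) = 0.006513 m = 6.513 mm
  Case 2: delta = (53820 × 7.76^3) / (48 × (1.498 × 10¹¹) × 0.0007244) = 0.004828 m = 4.828 mm
  Case 3: delta = (10930 × 6.271^3) / (48 × (1.925 × 10¹¹) × 0.0008028) = 0.0003634 m = 0.3634 mm
  Case 4: delta = (68230 × 3.68^3) / (48 × (7.856 × 10¹⁰) × 0.0006331) = 0.001424 m = 1.424 mm
Ordering: 6.513 mm (case 1) > 4.828 mm (case 2) > 1.424 mm (case 4) > 0.3634 mm (case 3)
Final answer: 1, 2, 4, 3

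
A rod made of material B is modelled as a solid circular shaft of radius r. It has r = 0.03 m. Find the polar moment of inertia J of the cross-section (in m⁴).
Model: a solid circular shaft of radius r, so J = (π·r^4) / 2.
Substitute:
  J = (π × 0.03^4) / 2
  J = 1.272 × 10⁻⁶ m⁴
Final answer: J = 1.272 × 10⁻⁶ m⁴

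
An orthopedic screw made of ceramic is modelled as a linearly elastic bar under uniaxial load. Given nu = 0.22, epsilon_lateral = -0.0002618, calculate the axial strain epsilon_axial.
Model: a linearly elastic bar under uniaxial load, so epsilon_lateral = -nu·epsilon_axial.
Solve for epsilon_axial: epsilon_axial = -epsilon_lateral / nu.
Substitute:
  epsilon_axial = -(-0.0002618) / 0.22
  epsilon_axial = 0.00119
Final answer: epsilon_axial = 0.00119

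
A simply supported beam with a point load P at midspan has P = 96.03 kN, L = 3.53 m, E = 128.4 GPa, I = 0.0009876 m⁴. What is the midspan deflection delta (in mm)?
Model: a simply supported beam with a point load P at midspan, so delta = (P·L^3) / (48·E·I).
Convert to SI units:
  P = 96.03 kN = 96030 N
  E = 128.4 GPa = 1.284 × 10¹¹ Pa
Substitute:
  delta = (96030 × 3.53^3) / (48 × (1.284 × 10¹¹) × 0.0009876)
  delta = 0.000694 m
Convert: delta = 0.000694 m = 0.694 mm
Final answer: delta = 0.694 mm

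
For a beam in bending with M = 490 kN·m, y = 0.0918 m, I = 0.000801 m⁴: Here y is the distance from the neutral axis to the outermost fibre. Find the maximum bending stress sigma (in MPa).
Model: a beam in bending, so sigma = (M·y) / I.
Convert to SI units:
  M = 490 kN·m = 490000 N·m
Substitute:
  sigma = (490000 × 0.0918) / 0.000801
  sigma = 5.616 × 10⁷ Pa
Convert: sigma = 5.616 × 10⁷ Pa = 56.16 MPa
Final answer: sigma = 56.16 MPa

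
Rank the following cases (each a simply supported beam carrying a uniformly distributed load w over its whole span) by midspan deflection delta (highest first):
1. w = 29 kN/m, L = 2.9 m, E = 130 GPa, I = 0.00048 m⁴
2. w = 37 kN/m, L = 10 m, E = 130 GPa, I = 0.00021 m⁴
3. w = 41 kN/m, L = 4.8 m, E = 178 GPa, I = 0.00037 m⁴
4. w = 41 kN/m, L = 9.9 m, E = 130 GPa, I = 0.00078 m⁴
Model: a simply supported beam carrying a uniformly distributed load w over its whole span, so delta = (5·w·L^4) / (384·E·I) (SI units).
  Case 1: delta = (5 × 29000 × 2.9^4) / (384 × (1.3 × 10¹¹) × 0.00048) = 0.000428 m = 0.428 mm
  Case 2: delta = (5 × 37000 × 10^4) / (384 × (1.3 × 10¹¹) × 0.00021) = 0.1765 m = 176.5 mm
  Case 3: delta = (5 × 41000 × 4.8^4) / (384 × (1.78 × 10¹¹) × 0.00037) = 0.004303 m = 4.303 mm
  Case 4: delta = (5 × 41000 × 9.9^4) / (384 × (1.3 × 10¹¹) × 0.00078) = 0.05057 m = 50.57 mm
Ordering: 176.5 mm (case 2) > 50.57 mm (case 4) > 4.303 mm (case 3) > 0.428 mm (case 1)
Final answer: 2, 4, 3, 1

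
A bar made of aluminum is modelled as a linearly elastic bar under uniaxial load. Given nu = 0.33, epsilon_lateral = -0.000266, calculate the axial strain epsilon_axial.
Model: a linearly elastic bar under uniaxial load, so epsilon_lateral = -nu·epsilon_axial.
Solve for epsilon_axial: epsilon_axial = -epsilon_lateral / nu.
Substitute:
  epsilon_axial = -(-0.000266) / 0.33
  epsilon_axial = 0.0008061
Final answer: epsilon_axial = 0.0008061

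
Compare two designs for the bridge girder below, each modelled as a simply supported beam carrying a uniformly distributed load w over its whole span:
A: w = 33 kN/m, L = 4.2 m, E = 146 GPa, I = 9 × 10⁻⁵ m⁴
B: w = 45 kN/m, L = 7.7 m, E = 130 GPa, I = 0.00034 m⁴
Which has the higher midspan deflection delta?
Model: a simply supported beam carrying a uniformly distributed load w over its whole span, so delta = (5·w·L^4) / (384·E·I) (SI units).
  A: delta = (5 × 33000 × 4.2^4) / (384 × (1.46 × 10¹¹) × (9 × 10⁻⁵)) = 0.01018 m = 10.18 mm
  B: delta = (5 × 45000 × 7.7^4) / (384 × (1.3 × 10¹¹) × 0.00034) = 0.0466 m = 46.6 mm
46.6 mm > 10.18 mm, so B is larger.
Final answer: B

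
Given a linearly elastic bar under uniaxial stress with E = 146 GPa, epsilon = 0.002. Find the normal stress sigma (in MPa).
Model: a linearly elastic bar under uniaxial stress, so sigma = E·epsilon.
Convert to SI units:
  E = 146 GPa = 1.46 × 10¹¹ Pa
Substitute:
  sigma = (1.46 × 10¹¹) × 0.002
  sigma = 2.92 × 10⁸ Pa
Convert: sigma = 2.92 × 10⁸ Pa = 292 MPa
Final answer: sigma = 292 MPa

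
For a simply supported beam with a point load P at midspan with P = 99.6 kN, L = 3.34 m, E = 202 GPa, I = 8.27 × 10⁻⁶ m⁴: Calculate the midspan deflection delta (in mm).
Model: a simply supported beam with a point load P at midspan, so delta = (P·L^3) / (48·E·I).
Convert to SI units:
  P = 99.6 kN = 99600 N
  E = 202 GPa = 2.02 × 10¹¹ Pa
Substitute:
  delta = (99600 × 3.34^3) / (48 × (2.02 × 10¹¹) × (8.27 × 10⁻⁶))
  delta = 0.04628 m
Convert: delta = 0.04628 m = 46.28 mm
Final answer: delta = 46.28 mm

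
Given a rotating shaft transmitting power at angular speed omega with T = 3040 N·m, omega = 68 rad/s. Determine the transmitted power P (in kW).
Model: a rotating shaft transmitting power at angular speed omega, so P = T·omega.
Substitute:
  P = 3040 × 68
  P = 206700 W
Convert: P = 206700 W = 206.7 kW
Final answer: P = 206.7 kW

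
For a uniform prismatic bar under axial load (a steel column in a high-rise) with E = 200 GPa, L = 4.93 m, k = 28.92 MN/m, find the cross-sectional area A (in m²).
Model: a uniform prismatic bar under axial load, so k = (A·E) / L.
Solve for A: A = (k·L) / E.
Convert to SI units:
  E = 200 GPa = 2 × 10¹¹ Pa
  k = 28.92 MN/m = 2.892 × 10⁷ N/m
Substitute:
  A = ((2.892 × 10⁷) × 4.93) / (2 × 10¹¹)
  A = 0.0007129 m²
Final answer: A = 0.0007129 m²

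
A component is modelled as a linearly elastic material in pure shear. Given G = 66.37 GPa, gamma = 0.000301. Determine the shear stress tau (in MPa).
Model: a linearly elastic material in pure shear, so tau = G·gamma.
Convert to SI units:
  G = 66.37 GPa = 6.637 × 10¹⁰ Pa
Substitute:
  tau = (6.637 × 10¹⁰) × 0.000301
  tau = 1.998 × 10⁷ Pa
Convert: tau = 1.998 × 10⁷ Pa = 19.98 MPa
Final answer: tau = 19.98 MPa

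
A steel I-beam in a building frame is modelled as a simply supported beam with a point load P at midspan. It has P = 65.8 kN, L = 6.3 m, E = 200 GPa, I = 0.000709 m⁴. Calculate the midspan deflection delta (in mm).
Model: a simply supported beam with a point load P at midspan, so delta = (P·L^3) / (48·E·I).
Convert to SI units:
  P = 65.8 kN = 65800 N
  E = 200 GPa = 2 × 10¹¹ Pa
Substitute:
  delta = (65800 × 6.3^3) / (48 × (2 × 10¹¹) × 0.000709)
  delta = 0.002417 m
Convert: delta = 0.002417 m = 2.417 mm
Final answer: delta = 2.417 mm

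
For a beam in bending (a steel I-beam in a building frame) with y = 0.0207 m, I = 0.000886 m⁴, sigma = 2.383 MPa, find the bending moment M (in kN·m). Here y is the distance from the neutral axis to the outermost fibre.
Model: a beam in bending, so sigma = (M·y) / I.
Solve for M: M = (sigma·I) / y.
Convert to SI units:
  sigma = 2.383 MPa = 2.383 × 10⁶ Pa
Substitute:
  M = ((2.383 × 10⁶) × 0.000886) / 0.0207
  M = 102000 N·m
Convert: M = 102000 N·m = 102 kN·m
Final answer: M = 102 kN·m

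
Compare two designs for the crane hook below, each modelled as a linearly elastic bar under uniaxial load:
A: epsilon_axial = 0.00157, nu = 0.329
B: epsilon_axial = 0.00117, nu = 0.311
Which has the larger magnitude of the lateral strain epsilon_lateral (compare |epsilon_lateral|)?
Model: a linearly elastic bar under uniaxial load, so epsilon_lateral = -nu·epsilon_axial (SI units).
  A: epsilon_lateral = -(0.329 × 0.00157) = -0.0005165
  B: epsilon_lateral = -(0.311 × 0.00117) = -0.0003639
|epsilon_lateral|: A = 0.0005165, B = 0.0003639, so A is larger in magnitude.
Final answer: A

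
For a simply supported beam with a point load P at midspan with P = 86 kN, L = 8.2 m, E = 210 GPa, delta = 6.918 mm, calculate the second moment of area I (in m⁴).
Model: a simply supported beam with a point load P at midspan, so delta = (P·L^3) / (48·E·I).
Solve for I: I = (P·L^3) / (48·delta·E).
Convert to SI units:
  P = 86 kN = 86000 N
  E = 210 GPa = 2.1 × 10¹¹ Pa
  delta = 6.918 mm = 0.006918 m
Substitute:
  I = (86000 × 8.2^3) / (48 × 0.006918 × (2.1 × 10¹¹))
  I = 0.00068 m⁴
Final answer: I = 0.00068 m⁴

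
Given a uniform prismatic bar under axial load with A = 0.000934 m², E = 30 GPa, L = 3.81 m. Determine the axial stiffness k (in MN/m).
Model: a uniform prismatic bar under axial load, so k = (A·E) / L.
Convert to SI units:
  E = 30 GPa = 3 × 10¹⁰ Pa
Substitute:
  k = (0.000934 × (3 × 10¹⁰)) / 3.81
  k = 7.354 × 10⁶ N/m
Convert: k = 7.354 × 10⁶ N/m = 7.354 MN/m
Final answer: k = 7.354 MN/m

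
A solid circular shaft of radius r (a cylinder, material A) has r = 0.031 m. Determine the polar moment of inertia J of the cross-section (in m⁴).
Model: a solid circular shaft of radius r, so J = (π·r^4) / 2.
Substitute:
  J = (π × 0.031^4) / 2
  J = 1.451 × 10⁻⁶ m⁴
Final answer: J = 1.451 × 10⁻⁶ m⁴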